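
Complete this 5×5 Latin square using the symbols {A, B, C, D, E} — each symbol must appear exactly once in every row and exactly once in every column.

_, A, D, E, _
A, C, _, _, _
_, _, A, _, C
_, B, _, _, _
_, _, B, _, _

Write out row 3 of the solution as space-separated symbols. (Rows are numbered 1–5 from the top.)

B E A D C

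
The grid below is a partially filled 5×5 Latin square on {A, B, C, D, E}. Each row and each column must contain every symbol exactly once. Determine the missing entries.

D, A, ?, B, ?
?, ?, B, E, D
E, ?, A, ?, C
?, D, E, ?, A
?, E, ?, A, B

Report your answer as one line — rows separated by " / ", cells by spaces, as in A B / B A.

D A C B E / A C B E D / E B A D C / B D E C A / C E D A B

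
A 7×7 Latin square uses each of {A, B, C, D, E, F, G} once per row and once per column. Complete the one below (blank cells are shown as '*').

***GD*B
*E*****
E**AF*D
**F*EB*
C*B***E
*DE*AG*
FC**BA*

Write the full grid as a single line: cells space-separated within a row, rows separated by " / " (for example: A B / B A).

A F C G D E B / G E A B C D F / E B G A F C D / D G F C E B A / C A B D G F E / B D E F A G C / F C D E B A G

(r1,c1): row 1 has {B,D,G}; column 1 has {C,E,F}, so it must be A.
(r1,c2): row 1 has {A,B,D,G}; column 2 has {C,D,E}, so it must be F.
(r1,c3): row 1 has {A,B,D,F,G}; column 3 has {B,E,F}, so it must be C.
(r1,c6): row 1 has {A,B,C,D,F,G}; column 6 has {A,B,G}, so it must be E.
(r3,c3): row 3 has {A,D,E,F}; column 3 has {B,C,E,F}, so it must be G.
(r3,c6): row 3 has {A,D,E,F,G}; column 6 has {A,B,E,G}, so it must be C.
(r5,c5): row 5 has {B,C,E}; column 5 has {A,B,D,E,F}, so it must be G.
(r6,c1): row 6 has {A,D,E,G}; column 1 has {A,C,E,F}, so it must be B.
(r7,c3): row 7 has {A,B,C,F}; column 3 has {B,C,E,F,G}, so it must be D.
(r7,c4): row 7 has {A,B,C,D,F}; column 4 has {A,G}, so it must be E.
(r7,c7): row 7 has {A,B,C,D,E,F}; column 7 has {B,D,E}, so it must be G.
(r2,c3): row 2 has {E}; column 3 has {B,C,D,E,F,G}, so it must be A.
(r2,c5): row 2 has {A,E}; column 5 has {A,B,D,E,F,G}, so it must be C.
(r2,c7): row 2 has {A,C,E}; column 7 has {B,D,E,G}, so it must be F.
(r3,c2): row 3 has {A,C,D,E,F,G}; column 2 has {C,D,E,F}, so it must be B.
(r5,c2): row 5 has {B,C,E,G}; column 2 has {B,C,D,E,F}, so it must be A.
(r6,c7): row 6 has {A,B,D,E,G}; column 7 has {B,D,E,F,G}, so it must be C.
(r2,c6): row 2 has {A,C,E,F}; column 6 has {A,B,C,E,G}, so it must be D.
(r4,c2): row 4 has {B,E,F}; column 2 has {A,B,C,D,E,F}, so it must be G.
(r4,c7): row 4 has {B,E,F,G}; column 7 has {B,C,D,E,F,G}, so it must be A.
(r5,c6): row 5 has {A,B,C,E,G}; column 6 has {A,B,C,D,E,G}, so it must be F.
(r6,c4): row 6 has {A,B,C,D,E,G}; column 4 has {A,E,G}, so it must be F.
(r2,c1): row 2 has {A,C,D,E,F}; column 1 has {A,B,C,E,F}, so it must be G.
(r2,c4): row 2 has {A,C,D,E,F,G}; column 4 has {A,E,F,G}, so it must be B.
(r4,c1): row 4 has {A,B,E,F,G}; column 1 has {A,B,C,E,F,G}, so it must be D.
(r4,c4): row 4 has {A,B,D,E,F,G}; column 4 has {A,B,E,F,G}, so it must be C.
(r5,c4): row 5 has {A,B,C,E,F,G}; column 4 has {A,B,C,E,F,G}, so it must be D.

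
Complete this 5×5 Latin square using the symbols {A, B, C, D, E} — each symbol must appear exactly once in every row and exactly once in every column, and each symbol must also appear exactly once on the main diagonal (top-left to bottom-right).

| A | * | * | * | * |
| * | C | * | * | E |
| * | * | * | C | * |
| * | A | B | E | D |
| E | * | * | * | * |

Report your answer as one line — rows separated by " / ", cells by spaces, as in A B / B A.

A B E D C / D C A B E / B E D C A / C A B E D / E D C A B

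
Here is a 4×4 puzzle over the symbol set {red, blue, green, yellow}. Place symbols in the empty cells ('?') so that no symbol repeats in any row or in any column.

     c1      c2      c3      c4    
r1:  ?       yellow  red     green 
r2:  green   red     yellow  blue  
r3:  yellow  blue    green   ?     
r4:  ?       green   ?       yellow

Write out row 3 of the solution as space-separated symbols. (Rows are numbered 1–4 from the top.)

yellow blue green red

At row 1, column 1: row 1 has {red,green,yellow}; column 1 has {green,yellow}; that leaves blue.
At row 3, column 4: row 3 has {blue,green,yellow}; column 4 has {blue,green,yellow}; that leaves red.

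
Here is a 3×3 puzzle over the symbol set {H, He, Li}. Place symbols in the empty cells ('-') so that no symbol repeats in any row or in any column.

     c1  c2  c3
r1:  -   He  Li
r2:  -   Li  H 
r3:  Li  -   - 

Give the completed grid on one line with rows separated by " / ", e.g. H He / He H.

H He Li / He Li H / Li H He

(r1,c1) = H
(r2,c1) = He
(r3,c2) = H
(r3,c3) = He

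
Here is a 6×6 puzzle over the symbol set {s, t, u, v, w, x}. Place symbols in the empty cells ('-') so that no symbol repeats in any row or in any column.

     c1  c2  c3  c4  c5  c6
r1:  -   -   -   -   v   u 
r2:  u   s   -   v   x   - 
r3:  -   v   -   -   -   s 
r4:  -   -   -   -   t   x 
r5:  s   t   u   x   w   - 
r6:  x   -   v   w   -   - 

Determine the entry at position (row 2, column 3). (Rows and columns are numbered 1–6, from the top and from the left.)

t

At row 3, column 5: row 3 has {s,v}; column 5 has {t,v,w,x}; that leaves u.
At row 5, column 6: row 5 has {s,t,u,w,x}; column 6 has {s,u,x}; that leaves v.
At row 6, column 2: row 6 has {v,w,x}; column 2 has {s,t,v}; that leaves u.
At row 6, column 5: row 6 has {u,v,w,x}; column 5 has {t,u,v,w,x}; that leaves s.
At row 6, column 6: row 6 has {s,u,v,w,x}; column 6 has {s,u,v,x}; that leaves t.
At row 2, column 6: row 2 has {s,u,v,x}; column 6 has {s,t,u,v,x}; that leaves w.
At row 3, column 4: row 3 has {s,u,v}; column 4 has {v,w,x}; that leaves t.
At row 4, column 2: row 4 has {t,x}; column 2 has {s,t,u,v}; that leaves w.
At row 4, column 3: row 4 has {t,w,x}; column 3 has {u,v}; that leaves s.
At row 4, column 4: row 4 has {s,t,w,x}; column 4 has {t,v,w,x}; that leaves u.
At row 1, column 2: row 1 has {u,v}; column 2 has {s,t,u,v,w}; that leaves x.
At row 1, column 4: row 1 has {u,v,x}; column 4 has {t,u,v,w,x}; that leaves s.
At row 2, column 3: row 2 has {s,u,v,w,x}; column 3 has {s,u,v}; that leaves t.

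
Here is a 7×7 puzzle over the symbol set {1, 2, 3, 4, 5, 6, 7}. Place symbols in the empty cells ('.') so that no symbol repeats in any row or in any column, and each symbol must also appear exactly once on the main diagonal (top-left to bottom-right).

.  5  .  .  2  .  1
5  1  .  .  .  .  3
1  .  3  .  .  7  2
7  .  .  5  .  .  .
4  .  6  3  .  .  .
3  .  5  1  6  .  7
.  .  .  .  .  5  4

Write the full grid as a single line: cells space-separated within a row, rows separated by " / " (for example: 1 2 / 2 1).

6 5 4 7 2 3 1 / 5 1 7 2 4 6 3 / 1 6 3 4 5 7 2 / 7 3 2 5 1 4 6 / 4 2 6 3 7 1 5 / 3 4 5 1 6 2 7 / 2 7 1 6 3 5 4

(r1,c1): row 1 has {1,2,5}; column 1 has {1,3,4,5,7}; the diagonal has {1,3,4,5}, so it must be 6.
(r4,c7): row 4 has {5,7}; column 7 has {1,2,3,4,7}, so it must be 6.
(r5,c5): row 5 has {3,4,6}; column 5 has {2,6}; the diagonal has {1,3,4,5,6}, so it must be 7.
(r5,c7): row 5 has {3,4,6,7}; column 7 has {1,2,3,4,6,7}, so it must be 5.
(r6,c6): row 6 has {1,3,5,6,7}; column 6 has {5,7}; the diagonal has {1,3,4,5,6,7}, so it must be 2.
(r7,c1): row 7 has {4,5}; column 1 has {1,3,4,5,6,7}, so it must be 2.
(r2,c5): row 2 has {1,3,5}; column 5 has {2,6,7}, so it must be 4.
(r2,c6): row 2 has {1,3,4,5}; column 6 has {2,5,7}, so it must be 6.
(r3,c5): row 3 has {1,2,3,7}; column 5 has {2,4,6,7}, so it must be 5.
(r5,c2): row 5 has {3,4,5,6,7}; column 2 has {1,5}, so it must be 2.
(r5,c6): row 5 has {2,3,4,5,6,7}; column 6 has {2,5,6,7}, so it must be 1.
(r6,c2): row 6 has {1,2,3,5,6,7}; column 2 has {1,2,5}, so it must be 4.
(r3,c2): row 3 has {1,2,3,5,7}; column 2 has {1,2,4,5}, so it must be 6.
(r3,c4): row 3 has {1,2,3,5,6,7}; column 4 has {1,3,5}, so it must be 4.
(r4,c2): row 4 has {5,6,7}; column 2 has {1,2,4,5,6}, so it must be 3.
(r4,c5): row 4 has {3,5,6,7}; column 5 has {2,4,5,6,7}, so it must be 1.
(r4,c6): row 4 has {1,3,5,6,7}; column 6 has {1,2,5,6,7}, so it must be 4.
(r7,c2): row 7 has {2,4,5}; column 2 has {1,2,3,4,5,6}, so it must be 7.
(r7,c3): row 7 has {2,4,5,7}; column 3 has {3,5,6}, so it must be 1.
(r7,c4): row 7 has {1,2,4,5,7}; column 4 has {1,3,4,5}, so it must be 6.
(r7,c5): row 7 has {1,2,4,5,6,7}; column 5 has {1,2,4,5,6,7}, so it must be 3.
(r1,c4): row 1 has {1,2,5,6}; column 4 has {1,3,4,5,6}, so it must be 7.
(r1,c6): row 1 has {1,2,5,6,7}; column 6 has {1,2,4,5,6,7}, so it must be 3.
(r2,c4): row 2 has {1,3,4,5,6}; column 4 has {1,3,4,5,6,7}, so it must be 2.
(r4,c3): row 4 has {1,3,4,5,6,7}; column 3 has {1,3,5,6}, so it must be 2.
(r1,c3): row 1 has {1,2,3,5,6,7}; column 3 has {1,2,3,5,6}, so it must be 4.
(r2,c3): row 2 has {1,2,3,4,5,6}; column 3 has {1,2,3,4,5,6}, so it must be 7.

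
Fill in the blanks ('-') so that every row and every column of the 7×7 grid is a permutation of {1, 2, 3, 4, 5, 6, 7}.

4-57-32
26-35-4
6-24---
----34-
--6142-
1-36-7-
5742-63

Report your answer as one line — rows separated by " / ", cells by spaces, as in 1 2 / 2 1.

4 1 5 7 6 3 2 / 2 6 7 3 5 1 4 / 6 3 2 4 7 5 1 / 7 2 1 5 3 4 6 / 3 5 6 1 4 2 7 / 1 4 3 6 2 7 5 / 5 7 4 2 1 6 3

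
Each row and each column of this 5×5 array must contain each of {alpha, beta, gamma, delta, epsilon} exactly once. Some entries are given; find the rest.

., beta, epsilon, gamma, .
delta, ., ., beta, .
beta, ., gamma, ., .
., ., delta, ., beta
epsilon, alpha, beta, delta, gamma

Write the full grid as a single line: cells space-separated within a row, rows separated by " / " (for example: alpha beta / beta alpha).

alpha beta epsilon gamma delta / delta gamma alpha beta epsilon / beta delta gamma epsilon alpha / gamma epsilon delta alpha beta / epsilon alpha beta delta gamma

At row 1, column 1: row 1 has {beta,gamma,epsilon}; column 1 has {beta,delta,epsilon}; that leaves alpha.
At row 1, column 5: row 1 has {alpha,beta,gamma,epsilon}; column 5 has {beta,gamma}; that leaves delta.
At row 2, column 3: row 2 has {beta,delta}; column 3 has {beta,gamma,delta,epsilon}; that leaves alpha.
At row 2, column 5: row 2 has {alpha,beta,delta}; column 5 has {beta,gamma,delta}; that leaves epsilon.
At row 3, column 5: row 3 has {beta,gamma}; column 5 has {beta,gamma,delta,epsilon}; that leaves alpha.
At row 4, column 1: row 4 has {beta,delta}; column 1 has {alpha,beta,delta,epsilon}; that leaves gamma.
At row 4, column 2: row 4 has {beta,gamma,delta}; column 2 has {alpha,beta}; that leaves epsilon.
At row 4, column 4: row 4 has {beta,gamma,delta,epsilon}; column 4 has {beta,gamma,delta}; that leaves alpha.
At row 2, column 2: row 2 has {alpha,beta,delta,epsilon}; column 2 has {alpha,beta,epsilon}; that leaves gamma.
At row 3, column 2: row 3 has {alpha,beta,gamma}; column 2 has {alpha,beta,gamma,epsilon}; that leaves delta.
At row 3, column 4: row 3 has {alpha,beta,gamma,delta}; column 4 has {alpha,beta,gamma,delta}; that leaves epsilon.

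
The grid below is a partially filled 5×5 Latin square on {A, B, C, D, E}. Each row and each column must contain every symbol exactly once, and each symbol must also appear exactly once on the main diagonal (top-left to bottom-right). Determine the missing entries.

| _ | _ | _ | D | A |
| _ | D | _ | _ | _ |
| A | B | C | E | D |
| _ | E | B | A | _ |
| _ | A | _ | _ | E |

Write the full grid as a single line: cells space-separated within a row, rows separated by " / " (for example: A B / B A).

B C E D A / E D A C B / A B C E D / D E B A C / C A D B E

(r1,c1) = B
(r1,c2) = C
(r1,c3) = E
(r2,c3) = A
(r4,c5) = C
(r5,c3) = D
(r2,c5) = B
(r4,c1) = D
(r5,c1) = C
(r5,c4) = B
(r2,c1) = E
(r2,c4) = C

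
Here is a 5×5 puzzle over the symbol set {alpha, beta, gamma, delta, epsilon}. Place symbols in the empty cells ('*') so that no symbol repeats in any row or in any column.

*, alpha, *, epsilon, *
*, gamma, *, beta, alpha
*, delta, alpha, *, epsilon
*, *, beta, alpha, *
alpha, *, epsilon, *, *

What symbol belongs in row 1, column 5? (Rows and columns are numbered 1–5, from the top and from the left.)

beta

(r2,c3) = delta
(r3,c4) = gamma
(r4,c2) = epsilon
(r5,c2) = beta
(r5,c4) = delta
(r5,c5) = gamma
(r1,c3) = gamma
(r2,c1) = epsilon
(r3,c1) = beta
(r4,c5) = delta
(r1,c1) = delta
(r1,c5) = beta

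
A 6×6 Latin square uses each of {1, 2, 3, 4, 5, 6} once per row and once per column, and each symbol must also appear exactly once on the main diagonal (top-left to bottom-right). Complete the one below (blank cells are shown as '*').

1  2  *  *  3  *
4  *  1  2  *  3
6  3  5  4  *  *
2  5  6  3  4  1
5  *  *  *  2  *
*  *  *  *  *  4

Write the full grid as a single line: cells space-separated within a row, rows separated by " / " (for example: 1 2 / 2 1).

At row 1, column 3: row 1 has {1,2,3}; column 3 has {1,5,6}; that leaves 4.
At row 2, column 2: row 2 has {1,2,3,4}; column 2 has {2,3,5}; the diagonal has {1,2,3,4,5}; that leaves 6.
At row 2, column 5: row 2 has {1,2,3,4,6}; column 5 has {2,3,4}; that leaves 5.
At row 3, column 5: row 3 has {3,4,5,6}; column 5 has {2,3,4,5}; that leaves 1.
At row 3, column 6: row 3 has {1,3,4,5,6}; column 6 has {1,3,4}; that leaves 2.
At row 5, column 3: row 5 has {2,5}; column 3 has {1,4,5,6}; that leaves 3.
At row 5, column 6: row 5 has {2,3,5}; column 6 has {1,2,3,4}; that leaves 6.
At row 6, column 1: row 6 has {4}; column 1 has {1,2,4,5,6}; that leaves 3.
At row 6, column 2: row 6 has {3,4}; column 2 has {2,3,5,6}; that leaves 1.
At row 6, column 3: row 6 has {1,3,4}; column 3 has {1,3,4,5,6}; that leaves 2.
At row 6, column 5: row 6 has {1,2,3,4}; column 5 has {1,2,3,4,5}; that leaves 6.
At row 1, column 6: row 1 has {1,2,3,4}; column 6 has {1,2,3,4,6}; that leaves 5.
At row 5, column 2: row 5 has {2,3,5,6}; column 2 has {1,2,3,5,6}; that leaves 4.
At row 5, column 4: row 5 has {2,3,4,5,6}; column 4 has {2,3,4}; that leaves 1.
At row 6, column 4: row 6 has {1,2,3,4,6}; column 4 has {1,2,3,4}; that leaves 5.
At row 1, column 4: row 1 has {1,2,3,4,5}; column 4 has {1,2,3,4,5}; that leaves 6.

1 2 4 6 3 5 / 4 6 1 2 5 3 / 6 3 5 4 1 2 / 2 5 6 3 4 1 / 5 4 3 1 2 6 / 3 1 2 5 6 4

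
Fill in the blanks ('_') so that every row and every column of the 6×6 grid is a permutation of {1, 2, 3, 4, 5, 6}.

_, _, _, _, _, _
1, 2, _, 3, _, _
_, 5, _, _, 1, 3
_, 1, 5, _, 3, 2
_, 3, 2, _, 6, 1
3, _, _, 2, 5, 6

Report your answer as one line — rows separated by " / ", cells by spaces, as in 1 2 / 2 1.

At row 2, column 5: row 2 has {1,2,3}; column 5 has {1,3,5,6}; that leaves 4.
At row 2, column 6: row 2 has {1,2,3,4}; column 6 has {1,2,3,6}; that leaves 5.
At row 6, column 2: row 6 has {2,3,5,6}; column 2 has {1,2,3,5}; that leaves 4.
At row 6, column 3: row 6 has {2,3,4,5,6}; column 3 has {2,5}; that leaves 1.
At row 1, column 2: row 1 is empty so far; column 2 has {1,2,3,4,5}; that leaves 6.
At row 1, column 5: row 1 has {6}; column 5 has {1,3,4,5,6}; that leaves 2.
At row 1, column 6: row 1 has {2,6}; column 6 has {1,2,3,5,6}; that leaves 4.
At row 2, column 3: row 2 has {1,2,3,4,5}; column 3 has {1,2,5}; that leaves 6.
At row 3, column 3: row 3 has {1,3,5}; column 3 has {1,2,5,6}; that leaves 4.
At row 3, column 4: row 3 has {1,3,4,5}; column 4 has {2,3}; that leaves 6.
At row 4, column 4: row 4 has {1,2,3,5}; column 4 has {2,3,6}; that leaves 4.
At row 5, column 4: row 5 has {1,2,3,6}; column 4 has {2,3,4,6}; that leaves 5.
At row 1, column 1: row 1 has {2,4,6}; column 1 has {1,3}; that leaves 5.
At row 1, column 3: row 1 has {2,4,5,6}; column 3 has {1,2,4,5,6}; that leaves 3.
At row 1, column 4: row 1 has {2,3,4,5,6}; column 4 has {2,3,4,5,6}; that leaves 1.
At row 3, column 1: row 3 has {1,3,4,5,6}; column 1 has {1,3,5}; that leaves 2.
At row 4, column 1: row 4 has {1,2,3,4,5}; column 1 has {1,2,3,5}; that leaves 6.
At row 5, column 1: row 5 has {1,2,3,5,6}; column 1 has {1,2,3,5,6}; that leaves 4.

5 6 3 1 2 4 / 1 2 6 3 4 5 / 2 5 4 6 1 3 / 6 1 5 4 3 2 / 4 3 2 5 6 1 / 3 4 1 2 5 6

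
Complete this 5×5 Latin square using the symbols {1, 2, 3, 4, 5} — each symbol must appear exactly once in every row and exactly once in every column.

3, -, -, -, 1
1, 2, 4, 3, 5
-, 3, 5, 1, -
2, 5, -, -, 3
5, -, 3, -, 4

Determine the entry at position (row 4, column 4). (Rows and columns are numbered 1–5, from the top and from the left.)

4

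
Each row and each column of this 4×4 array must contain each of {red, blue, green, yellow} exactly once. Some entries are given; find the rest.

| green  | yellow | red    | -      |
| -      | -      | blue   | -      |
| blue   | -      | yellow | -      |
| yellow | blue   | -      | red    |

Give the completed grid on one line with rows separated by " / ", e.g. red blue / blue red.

green yellow red blue / red green blue yellow / blue red yellow green / yellow blue green red

(r1,c4): row 1 has {red,green,yellow}; column 4 has {red}, so it must be blue.
(r2,c1): row 2 has {blue}; column 1 has {blue,green,yellow}, so it must be red.
(r2,c2): row 2 has {red,blue}; column 2 has {blue,yellow}, so it must be green.
(r2,c4): row 2 has {red,blue,green}; column 4 has {red,blue}, so it must be yellow.
(r3,c2): row 3 has {blue,yellow}; column 2 has {blue,green,yellow}, so it must be red.
(r3,c4): row 3 has {red,blue,yellow}; column 4 has {red,blue,yellow}, so it must be green.
(r4,c3): row 4 has {red,blue,yellow}; column 3 has {red,blue,yellow}, so it must be green.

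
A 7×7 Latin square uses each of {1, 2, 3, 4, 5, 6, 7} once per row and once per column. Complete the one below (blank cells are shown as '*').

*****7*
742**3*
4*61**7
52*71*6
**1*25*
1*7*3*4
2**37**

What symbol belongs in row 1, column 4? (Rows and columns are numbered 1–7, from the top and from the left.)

6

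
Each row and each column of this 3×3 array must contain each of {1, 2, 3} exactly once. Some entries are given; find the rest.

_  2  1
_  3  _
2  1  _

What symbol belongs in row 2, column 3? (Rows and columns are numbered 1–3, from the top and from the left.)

2

(r1,c1): row 1 has {1,2}; column 1 has {2}, so it must be 3.
(r2,c1): row 2 has {3}; column 1 has {2,3}, so it must be 1.
(r2,c3): row 2 has {1,3}; column 3 has {1}, so it must be 2.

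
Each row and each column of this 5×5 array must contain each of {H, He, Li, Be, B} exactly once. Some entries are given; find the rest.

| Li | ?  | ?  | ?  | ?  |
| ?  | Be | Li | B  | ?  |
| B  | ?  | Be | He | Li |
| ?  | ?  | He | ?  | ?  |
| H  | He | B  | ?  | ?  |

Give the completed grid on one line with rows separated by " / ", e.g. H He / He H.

(r1,c3): row 1 has {Li}; column 3 has {He,Li,Be,B}, so it must be H.
(r1,c4): row 1 has {H,Li}; column 4 has {He,B}, so it must be Be.
(r2,c1): row 2 has {Li,Be,B}; column 1 has {H,Li,B}, so it must be He.
(r2,c5): row 2 has {He,Li,Be,B}; column 5 has {Li}, so it must be H.
(r3,c2): row 3 has {He,Li,Be,B}; column 2 has {He,Be}, so it must be H.
(r4,c1): row 4 has {He}; column 1 has {H,He,Li,B}, so it must be Be.
(r4,c5): row 4 has {He,Be}; column 5 has {H,Li}, so it must be B.
(r5,c4): row 5 has {H,He,B}; column 4 has {He,Be,B}, so it must be Li.
(r5,c5): row 5 has {H,He,Li,B}; column 5 has {H,Li,B}, so it must be Be.
(r1,c2): row 1 has {H,Li,Be}; column 2 has {H,He,Be}, so it must be B.
(r1,c5): row 1 has {H,Li,Be,B}; column 5 has {H,Li,Be,B}, so it must be He.
(r4,c2): row 4 has {He,Be,B}; column 2 has {H,He,Be,B}, so it must be Li.
(r4,c4): row 4 has {He,Li,Be,B}; column 4 has {He,Li,Be,B}, so it must be H.

Li B H Be He / He Be Li B H / B H Be He Li / Be Li He H B / H He B Li Be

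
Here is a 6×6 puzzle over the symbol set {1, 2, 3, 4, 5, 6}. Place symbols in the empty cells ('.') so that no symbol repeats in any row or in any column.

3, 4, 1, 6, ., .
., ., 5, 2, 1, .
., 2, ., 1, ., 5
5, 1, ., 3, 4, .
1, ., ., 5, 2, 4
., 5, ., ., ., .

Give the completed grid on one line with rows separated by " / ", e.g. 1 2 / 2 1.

3 4 1 6 5 2 / 4 6 5 2 1 3 / 6 2 4 1 3 5 / 5 1 2 3 4 6 / 1 3 6 5 2 4 / 2 5 3 4 6 1

At row 1, column 5: row 1 has {1,3,4,6}; column 5 has {1,2,4}; that leaves 5.
At row 1, column 6: row 1 has {1,3,4,5,6}; column 6 has {4,5}; that leaves 2.
At row 4, column 6: row 4 has {1,3,4,5}; column 6 has {2,4,5}; that leaves 6.
At row 6, column 4: row 6 has {5}; column 4 has {1,2,3,5,6}; that leaves 4.
At row 2, column 6: row 2 has {1,2,5}; column 6 has {2,4,5,6}; that leaves 3.
At row 4, column 3: row 4 has {1,3,4,5,6}; column 3 has {1,5}; that leaves 2.
At row 6, column 6: row 6 has {4,5}; column 6 has {2,3,4,5,6}; that leaves 1.
At row 2, column 2: row 2 has {1,2,3,5}; column 2 has {1,2,4,5}; that leaves 6.
At row 5, column 2: row 5 has {1,2,4,5}; column 2 has {1,2,4,5,6}; that leaves 3.
At row 5, column 3: row 5 has {1,2,3,4,5}; column 3 has {1,2,5}; that leaves 6.
At row 6, column 3: row 6 has {1,4,5}; column 3 has {1,2,5,6}; that leaves 3.
At row 6, column 5: row 6 has {1,3,4,5}; column 5 has {1,2,4,5}; that leaves 6.
At row 2, column 1: row 2 has {1,2,3,5,6}; column 1 has {1,3,5}; that leaves 4.
At row 3, column 1: row 3 has {1,2,5}; column 1 has {1,3,4,5}; that leaves 6.
At row 3, column 3: row 3 has {1,2,5,6}; column 3 has {1,2,3,5,6}; that leaves 4.
At row 3, column 5: row 3 has {1,2,4,5,6}; column 5 has {1,2,4,5,6}; that leaves 3.
At row 6, column 1: row 6 has {1,3,4,5,6}; column 1 has {1,3,4,5,6}; that leaves 2.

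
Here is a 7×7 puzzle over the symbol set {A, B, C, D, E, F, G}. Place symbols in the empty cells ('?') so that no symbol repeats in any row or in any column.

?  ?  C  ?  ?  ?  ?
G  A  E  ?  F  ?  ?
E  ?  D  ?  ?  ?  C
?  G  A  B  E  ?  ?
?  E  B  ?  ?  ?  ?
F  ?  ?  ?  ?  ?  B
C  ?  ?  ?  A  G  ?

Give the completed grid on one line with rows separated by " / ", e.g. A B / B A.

B D C E G F A / G A E C F B D / E F D G B A C / D G A B E C F / A E B F C D G / F C G A D E B / C B F D A G E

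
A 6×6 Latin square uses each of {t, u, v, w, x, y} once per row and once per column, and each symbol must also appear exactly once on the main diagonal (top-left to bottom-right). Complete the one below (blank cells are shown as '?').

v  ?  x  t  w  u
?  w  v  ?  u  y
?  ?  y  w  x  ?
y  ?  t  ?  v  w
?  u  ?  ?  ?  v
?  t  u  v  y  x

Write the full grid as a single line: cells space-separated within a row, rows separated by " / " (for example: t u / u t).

v y x t w u / t w v x u y / u v y w x t / y x t u v w / x u w y t v / w t u v y x

(r1,c2): row 1 has {t,u,v,w,x}; column 2 has {t,u,w}, so it must be y.
(r2,c4): row 2 has {u,v,w,y}; column 4 has {t,v,w}, so it must be x.
(r3,c2): row 3 has {w,x,y}; column 2 has {t,u,w,y}, so it must be v.
(r3,c6): row 3 has {v,w,x,y}; column 6 has {u,v,w,x,y}, so it must be t.
(r4,c2): row 4 has {t,v,w,y}; column 2 has {t,u,v,w,y}, so it must be x.
(r4,c4): row 4 has {t,v,w,x,y}; column 4 has {t,v,w,x}; the diagonal has {v,w,x,y}, so it must be u.
(r5,c3): row 5 has {u,v}; column 3 has {t,u,v,x,y}, so it must be w.
(r5,c4): row 5 has {u,v,w}; column 4 has {t,u,v,w,x}, so it must be y.
(r5,c5): row 5 has {u,v,w,y}; column 5 has {u,v,w,x,y}; the diagonal has {u,v,w,x,y}, so it must be t.
(r6,c1): row 6 has {t,u,v,x,y}; column 1 has {v,y}, so it must be w.
(r2,c1): row 2 has {u,v,w,x,y}; column 1 has {v,w,y}, so it must be t.
(r3,c1): row 3 has {t,v,w,x,y}; column 1 has {t,v,w,y}, so it must be u.
(r5,c1): row 5 has {t,u,v,w,y}; column 1 has {t,u,v,w,y}, so it must be x.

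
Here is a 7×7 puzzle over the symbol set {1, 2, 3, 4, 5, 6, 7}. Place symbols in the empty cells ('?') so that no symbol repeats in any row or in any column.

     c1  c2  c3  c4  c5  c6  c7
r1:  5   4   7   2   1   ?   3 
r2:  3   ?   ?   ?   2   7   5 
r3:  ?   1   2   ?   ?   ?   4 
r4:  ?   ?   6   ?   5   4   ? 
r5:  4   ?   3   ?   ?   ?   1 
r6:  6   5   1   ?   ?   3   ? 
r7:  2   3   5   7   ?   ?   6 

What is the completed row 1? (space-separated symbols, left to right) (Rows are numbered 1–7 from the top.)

5 4 7 2 1 6 3

(r1,c6) = 6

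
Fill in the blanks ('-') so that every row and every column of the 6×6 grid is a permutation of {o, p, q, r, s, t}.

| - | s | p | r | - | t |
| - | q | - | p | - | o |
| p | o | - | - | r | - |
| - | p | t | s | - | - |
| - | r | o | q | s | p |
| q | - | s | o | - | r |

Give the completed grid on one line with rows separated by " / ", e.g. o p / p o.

o s p r q t / s q r p t o / p o q t r s / r p t s o q / t r o q s p / q t s o p r

Cell (r1,c1): row 1 has {p,r,s,t}; column 1 has {p,q} → o.
Cell (r1,c5): row 1 has {o,p,r,s,t}; column 5 has {r,s} → q.
Cell (r2,c3): row 2 has {o,p,q}; column 3 has {o,p,s,t} → r.
Cell (r2,c5): row 2 has {o,p,q,r}; column 5 has {q,r,s} → t.
Cell (r3,c3): row 3 has {o,p,r}; column 3 has {o,p,r,s,t} → q.
Cell (r3,c4): row 3 has {o,p,q,r}; column 4 has {o,p,q,r,s} → t.
Cell (r3,c6): row 3 has {o,p,q,r,t}; column 6 has {o,p,r,t} → s.
Cell (r4,c1): row 4 has {p,s,t}; column 1 has {o,p,q} → r.
Cell (r4,c5): row 4 has {p,r,s,t}; column 5 has {q,r,s,t} → o.
Cell (r4,c6): row 4 has {o,p,r,s,t}; column 6 has {o,p,r,s,t} → q.
Cell (r5,c1): row 5 has {o,p,q,r,s}; column 1 has {o,p,q,r} → t.
Cell (r6,c2): row 6 has {o,q,r,s}; column 2 has {o,p,q,r,s} → t.
Cell (r6,c5): row 6 has {o,q,r,s,t}; column 5 has {o,q,r,s,t} → p.
Cell (r2,c1): row 2 has {o,p,q,r,t}; column 1 has {o,p,q,r,t} → s.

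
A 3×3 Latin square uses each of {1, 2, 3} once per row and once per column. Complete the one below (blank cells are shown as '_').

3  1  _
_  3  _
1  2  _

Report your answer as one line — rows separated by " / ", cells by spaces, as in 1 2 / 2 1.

Cell (r1,c3): row 1 has {1,3}; column 3 is empty so far → 2.
Cell (r2,c1): row 2 has {3}; column 1 has {1,3} → 2.
Cell (r2,c3): row 2 has {2,3}; column 3 has {2} → 1.
Cell (r3,c3): row 3 has {1,2}; column 3 has {1,2} → 3.

3 1 2 / 2 3 1 / 1 2 3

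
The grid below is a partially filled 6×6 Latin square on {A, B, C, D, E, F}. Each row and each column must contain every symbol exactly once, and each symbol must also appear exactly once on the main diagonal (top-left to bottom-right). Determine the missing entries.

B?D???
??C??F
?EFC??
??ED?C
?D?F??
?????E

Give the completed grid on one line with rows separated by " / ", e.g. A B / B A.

(r1,c6) = A
(r2,c2) = A
(r5,c5) = C
(r5,c6) = B
(r1,c4) = E
(r1,c5) = F
(r2,c4) = B
(r3,c6) = D
(r5,c3) = A
(r6,c3) = B
(r6,c4) = A
(r6,c5) = D
(r1,c2) = C
(r2,c5) = E
(r3,c1) = A
(r3,c5) = B
(r4,c1) = F
(r4,c2) = B
(r4,c5) = A
(r5,c1) = E
(r6,c1) = C
(r6,c2) = F
(r2,c1) = D

B C D E F A / D A C B E F / A E F C B D / F B E D A C / E D A F C B / C F B A D E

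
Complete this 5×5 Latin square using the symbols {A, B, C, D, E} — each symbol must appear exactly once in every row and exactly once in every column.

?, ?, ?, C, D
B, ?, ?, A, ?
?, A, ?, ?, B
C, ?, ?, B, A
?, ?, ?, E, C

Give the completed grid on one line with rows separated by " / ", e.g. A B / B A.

(r2,c5): row 2 has {A,B}; column 5 has {A,B,C,D}, so it must be E.
(r3,c4): row 3 has {A,B}; column 4 has {A,B,C,E}, so it must be D.
(r3,c1): row 3 has {A,B,D}; column 1 has {B,C}, so it must be E.
(r3,c3): row 3 has {A,B,D,E}; column 3 is empty so far, so it must be C.
(r1,c1): row 1 has {C,D}; column 1 has {B,C,E}, so it must be A.
(r2,c3): row 2 has {A,B,E}; column 3 has {C}, so it must be D.
(r4,c3): row 4 has {A,B,C}; column 3 has {C,D}, so it must be E.
(r5,c1): row 5 has {C,E}; column 1 has {A,B,C,E}, so it must be D.
(r5,c2): row 5 has {C,D,E}; column 2 has {A}, so it must be B.
(r5,c3): row 5 has {B,C,D,E}; column 3 has {C,D,E}, so it must be A.
(r1,c2): row 1 has {A,C,D}; column 2 has {A,B}, so it must be E.
(r1,c3): row 1 has {A,C,D,E}; column 3 has {A,C,D,E}, so it must be B.
(r2,c2): row 2 has {A,B,D,E}; column 2 has {A,B,E}, so it must be C.
(r4,c2): row 4 has {A,B,C,E}; column 2 has {A,B,C,E}, so it must be D.

A E B C D / B C D A E / E A C D B / C D E B A / D B A E C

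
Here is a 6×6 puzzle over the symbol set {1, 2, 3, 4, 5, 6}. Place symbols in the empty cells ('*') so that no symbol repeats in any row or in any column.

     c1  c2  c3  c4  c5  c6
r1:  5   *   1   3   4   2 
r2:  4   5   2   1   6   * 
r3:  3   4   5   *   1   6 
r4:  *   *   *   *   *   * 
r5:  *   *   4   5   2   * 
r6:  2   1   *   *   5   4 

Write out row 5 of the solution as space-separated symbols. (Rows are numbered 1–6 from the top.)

(r1,c2) = 6
(r2,c6) = 3
(r3,c4) = 2
(r4,c5) = 3
(r5,c2) = 3
(r5,c6) = 1
(r6,c4) = 6
(r4,c2) = 2
(r4,c3) = 6
(r4,c4) = 4
(r4,c6) = 5
(r5,c1) = 6

6 3 4 5 2 1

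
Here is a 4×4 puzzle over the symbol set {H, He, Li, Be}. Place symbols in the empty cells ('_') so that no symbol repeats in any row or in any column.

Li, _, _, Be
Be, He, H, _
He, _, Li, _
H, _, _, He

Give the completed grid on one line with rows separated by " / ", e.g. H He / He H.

Li H He Be / Be He H Li / He Be Li H / H Li Be He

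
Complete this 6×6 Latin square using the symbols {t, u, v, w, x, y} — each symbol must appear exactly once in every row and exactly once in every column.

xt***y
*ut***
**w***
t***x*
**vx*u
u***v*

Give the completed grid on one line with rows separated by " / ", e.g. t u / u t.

x t u v w y / v u t w y x / y x w t u v / t v y u x w / w y v x t u / u w x y v t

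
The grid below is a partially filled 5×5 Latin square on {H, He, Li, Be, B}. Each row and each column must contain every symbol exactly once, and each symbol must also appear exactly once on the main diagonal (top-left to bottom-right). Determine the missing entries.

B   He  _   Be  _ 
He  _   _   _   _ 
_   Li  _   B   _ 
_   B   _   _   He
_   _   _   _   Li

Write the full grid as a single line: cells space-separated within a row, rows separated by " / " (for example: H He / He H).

B He Li Be H / He Be H Li B / H Li He B Be / Li B Be H He / Be H B He Li

Cell (r1,c5): row 1 has {He,Be,B}; column 5 has {He,Li} → H.
Cell (r3,c5): row 3 has {Li,B}; column 5 has {H,He,Li} → Be.
Cell (r4,c4): row 4 has {He,B}; column 4 has {Be,B}; the diagonal has {Li,B} → H.
Cell (r5,c4): row 5 has {Li}; column 4 has {H,Be,B} → He.
Cell (r1,c3): row 1 has {H,He,Be,B}; column 3 is empty so far → Li.
Cell (r2,c2): row 2 has {He}; column 2 has {He,Li,B}; the diagonal has {H,Li,B} → Be.
Cell (r2,c4): row 2 has {He,Be}; column 4 has {H,He,Be,B} → Li.
Cell (r2,c5): row 2 has {He,Li,Be}; column 5 has {H,He,Li,Be} → B.
Cell (r3,c1): row 3 has {Li,Be,B}; column 1 has {He,B} → H.
Cell (r3,c3): row 3 has {H,Li,Be,B}; column 3 has {Li}; the diagonal has {H,Li,Be,B} → He.
Cell (r4,c3): row 4 has {H,He,B}; column 3 has {He,Li} → Be.
Cell (r5,c1): row 5 has {He,Li}; column 1 has {H,He,B} → Be.
Cell (r5,c2): row 5 has {He,Li,Be}; column 2 has {He,Li,Be,B} → H.
Cell (r5,c3): row 5 has {H,He,Li,Be}; column 3 has {He,Li,Be} → B.
Cell (r2,c3): row 2 has {He,Li,Be,B}; column 3 has {He,Li,Be,B} → H.
Cell (r4,c1): row 4 has {H,He,Be,B}; column 1 has {H,He,Be,B} → Li.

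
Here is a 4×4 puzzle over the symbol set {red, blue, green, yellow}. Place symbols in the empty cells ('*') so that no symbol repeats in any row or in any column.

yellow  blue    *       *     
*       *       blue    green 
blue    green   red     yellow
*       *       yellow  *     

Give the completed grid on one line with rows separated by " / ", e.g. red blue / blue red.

yellow blue green red / red yellow blue green / blue green red yellow / green red yellow blue

(r1,c3) = green
(r1,c4) = red
(r2,c1) = red
(r2,c2) = yellow
(r4,c1) = green
(r4,c2) = red
(r4,c4) = blue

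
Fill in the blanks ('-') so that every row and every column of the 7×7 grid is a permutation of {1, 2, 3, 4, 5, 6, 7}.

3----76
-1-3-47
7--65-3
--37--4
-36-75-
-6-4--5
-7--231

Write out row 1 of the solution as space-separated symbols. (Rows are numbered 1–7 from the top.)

3 5 1 2 4 7 6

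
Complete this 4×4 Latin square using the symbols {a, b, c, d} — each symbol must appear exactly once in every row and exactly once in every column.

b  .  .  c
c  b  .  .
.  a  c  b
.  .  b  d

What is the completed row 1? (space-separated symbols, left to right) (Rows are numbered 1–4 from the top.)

b d a c

(r1,c2) = d
(r1,c3) = a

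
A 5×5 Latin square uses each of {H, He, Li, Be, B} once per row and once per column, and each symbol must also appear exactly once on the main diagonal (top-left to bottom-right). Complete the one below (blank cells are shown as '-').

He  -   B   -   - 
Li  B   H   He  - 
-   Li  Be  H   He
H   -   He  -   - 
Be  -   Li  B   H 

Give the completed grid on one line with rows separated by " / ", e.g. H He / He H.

At row 2, column 5: row 2 has {H,He,Li,B}; column 5 has {H,He}; that leaves Be.
At row 3, column 1: row 3 has {H,He,Li,Be}; column 1 has {H,He,Li,Be}; that leaves B.
At row 4, column 2: row 4 has {H,He}; column 2 has {Li,B}; that leaves Be.
At row 4, column 4: row 4 has {H,He,Be}; column 4 has {H,He,B}; the diagonal has {H,He,Be,B}; that leaves Li.
At row 4, column 5: row 4 has {H,He,Li,Be}; column 5 has {H,He,Be}; that leaves B.
At row 5, column 2: row 5 has {H,Li,Be,B}; column 2 has {Li,Be,B}; that leaves He.
At row 1, column 2: row 1 has {He,B}; column 2 has {He,Li,Be,B}; that leaves H.
At row 1, column 4: row 1 has {H,He,B}; column 4 has {H,He,Li,B}; that leaves Be.
At row 1, column 5: row 1 has {H,He,Be,B}; column 5 has {H,He,Be,B}; that leaves Li.

He H B Be Li / Li B H He Be / B Li Be H He / H Be He Li B / Be He Li B H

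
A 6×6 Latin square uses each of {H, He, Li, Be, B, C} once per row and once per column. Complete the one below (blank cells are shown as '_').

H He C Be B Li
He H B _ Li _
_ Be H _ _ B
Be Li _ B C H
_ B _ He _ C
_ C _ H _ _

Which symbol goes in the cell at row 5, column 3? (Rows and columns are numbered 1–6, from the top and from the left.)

Be

Cell (r2,c4): row 2 has {H,He,Li,B}; column 4 has {H,He,Be,B} → C.
Cell (r2,c6): row 2 has {H,He,Li,B,C}; column 6 has {H,Li,B,C} → Be.
Cell (r3,c4): row 3 has {H,Be,B}; column 4 has {H,He,Be,B,C} → Li.
Cell (r3,c5): row 3 has {H,Li,Be,B}; column 5 has {Li,B,C} → He.
Cell (r4,c3): row 4 has {H,Li,Be,B,C}; column 3 has {H,B,C} → He.
Cell (r5,c1): row 5 has {He,B,C}; column 1 has {H,He,Be} → Li.
Cell (r5,c3): row 5 has {He,Li,B,C}; column 3 has {H,He,B,C} → Be.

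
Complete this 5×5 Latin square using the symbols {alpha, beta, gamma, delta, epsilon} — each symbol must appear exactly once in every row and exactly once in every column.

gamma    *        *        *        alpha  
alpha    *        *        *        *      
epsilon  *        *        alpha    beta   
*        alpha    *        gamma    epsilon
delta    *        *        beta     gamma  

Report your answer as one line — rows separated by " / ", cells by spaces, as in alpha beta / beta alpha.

gamma beta epsilon delta alpha / alpha gamma beta epsilon delta / epsilon delta gamma alpha beta / beta alpha delta gamma epsilon / delta epsilon alpha beta gamma

(r2,c5) = delta
(r4,c1) = beta
(r4,c3) = delta
(r5,c2) = epsilon
(r5,c3) = alpha
(r2,c4) = epsilon
(r3,c3) = gamma
(r1,c4) = delta
(r2,c3) = beta
(r3,c2) = delta
(r1,c2) = beta
(r1,c3) = epsilon
(r2,c2) = gamma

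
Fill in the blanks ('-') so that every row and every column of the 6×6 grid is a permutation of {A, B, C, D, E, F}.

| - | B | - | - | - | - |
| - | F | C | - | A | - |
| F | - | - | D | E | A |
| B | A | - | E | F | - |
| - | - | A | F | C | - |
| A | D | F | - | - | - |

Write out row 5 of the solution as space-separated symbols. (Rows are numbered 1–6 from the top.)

At row 1, column 5: row 1 has {B}; column 5 has {A,C,E,F}; that leaves D.
At row 2, column 4: row 2 has {A,C,F}; column 4 has {D,E,F}; that leaves B.
At row 3, column 2: row 3 has {A,D,E,F}; column 2 has {A,B,D,F}; that leaves C.
At row 3, column 3: row 3 has {A,C,D,E,F}; column 3 has {A,C,F}; that leaves B.
At row 4, column 3: row 4 has {A,B,E,F}; column 3 has {A,B,C,F}; that leaves D.
At row 4, column 6: row 4 has {A,B,D,E,F}; column 6 has {A}; that leaves C.
At row 5, column 2: row 5 has {A,C,F}; column 2 has {A,B,C,D,F}; that leaves E.
At row 6, column 4: row 6 has {A,D,F}; column 4 has {B,D,E,F}; that leaves C.
At row 6, column 5: row 6 has {A,C,D,F}; column 5 has {A,C,D,E,F}; that leaves B.
At row 6, column 6: row 6 has {A,B,C,D,F}; column 6 has {A,C}; that leaves E.
At row 1, column 3: row 1 has {B,D}; column 3 has {A,B,C,D,F}; that leaves E.
At row 1, column 4: row 1 has {B,D,E}; column 4 has {B,C,D,E,F}; that leaves A.
At row 1, column 6: row 1 has {A,B,D,E}; column 6 has {A,C,E}; that leaves F.
At row 2, column 6: row 2 has {A,B,C,F}; column 6 has {A,C,E,F}; that leaves D.
At row 5, column 1: row 5 has {A,C,E,F}; column 1 has {A,B,F}; that leaves D.
At row 5, column 6: row 5 has {A,C,D,E,F}; column 6 has {A,C,D,E,F}; that leaves B.

D E A F C B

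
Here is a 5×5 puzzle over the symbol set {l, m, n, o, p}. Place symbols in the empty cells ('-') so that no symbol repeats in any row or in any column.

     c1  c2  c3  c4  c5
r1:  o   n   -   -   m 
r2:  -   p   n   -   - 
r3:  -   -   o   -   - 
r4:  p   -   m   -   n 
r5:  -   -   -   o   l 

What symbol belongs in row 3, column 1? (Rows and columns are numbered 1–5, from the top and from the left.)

m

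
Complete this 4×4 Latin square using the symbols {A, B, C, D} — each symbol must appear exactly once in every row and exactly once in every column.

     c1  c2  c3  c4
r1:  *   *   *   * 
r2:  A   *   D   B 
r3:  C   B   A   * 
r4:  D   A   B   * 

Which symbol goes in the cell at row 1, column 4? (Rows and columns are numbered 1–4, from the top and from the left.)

row 1 is empty so far; column 1 has {A,C,D} — only B is left for (r1,c1).
row 1 has {B}; column 3 has {A,B,D} — only C is left for (r1,c3).
row 2 has {A,B,D}; column 2 has {A,B} — only C is left for (r2,c2).
row 3 has {A,B,C}; column 4 has {B} — only D is left for (r3,c4).
row 4 has {A,B,D}; column 4 has {B,D} — only C is left for (r4,c4).
row 1 has {B,C}; column 2 has {A,B,C} — only D is left for (r1,c2).
row 1 has {B,C,D}; column 4 has {B,C,D} — only A is left for (r1,c4).

A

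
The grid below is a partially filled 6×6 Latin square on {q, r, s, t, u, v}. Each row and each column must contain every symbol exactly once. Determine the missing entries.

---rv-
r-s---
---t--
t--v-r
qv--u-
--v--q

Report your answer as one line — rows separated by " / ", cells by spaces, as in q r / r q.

u q t r v s / r u s q t v / v r q t s u / t s u v q r / q v r s u t / s t v u r q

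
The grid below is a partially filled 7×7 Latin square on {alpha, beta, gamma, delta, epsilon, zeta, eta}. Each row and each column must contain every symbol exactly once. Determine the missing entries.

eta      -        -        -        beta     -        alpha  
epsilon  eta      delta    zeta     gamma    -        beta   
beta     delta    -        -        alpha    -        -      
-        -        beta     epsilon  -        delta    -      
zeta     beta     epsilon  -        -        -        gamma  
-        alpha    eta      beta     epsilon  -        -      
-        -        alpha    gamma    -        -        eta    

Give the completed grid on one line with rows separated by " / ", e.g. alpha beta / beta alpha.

(r1,c4) = delta
(r2,c6) = alpha
(r3,c4) = eta
(r4,c7) = zeta
(r5,c4) = alpha
(r5,c6) = eta
(r6,c7) = delta
(r7,c1) = delta
(r7,c5) = zeta
(r3,c7) = epsilon
(r4,c2) = gamma
(r4,c5) = eta
(r5,c5) = delta
(r6,c1) = gamma
(r6,c6) = zeta
(r7,c2) = epsilon
(r7,c6) = beta
(r1,c2) = zeta
(r1,c3) = gamma
(r1,c6) = epsilon
(r3,c3) = zeta
(r3,c6) = gamma
(r4,c1) = alpha

eta zeta gamma delta beta epsilon alpha / epsilon eta delta zeta gamma alpha beta / beta delta zeta eta alpha gamma epsilon / alpha gamma beta epsilon eta delta zeta / zeta beta epsilon alpha delta eta gamma / gamma alpha eta beta epsilon zeta delta / delta epsilon alpha gamma zeta beta eta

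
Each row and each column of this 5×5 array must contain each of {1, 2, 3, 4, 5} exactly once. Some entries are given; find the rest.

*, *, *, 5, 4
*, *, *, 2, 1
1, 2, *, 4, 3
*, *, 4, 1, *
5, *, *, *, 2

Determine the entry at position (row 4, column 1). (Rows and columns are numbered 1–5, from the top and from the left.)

2

row 3 has {1,2,3,4}; column 3 has {4} — only 5 is left for (r3,c3).
row 4 has {1,4}; column 5 has {1,2,3,4} — only 5 is left for (r4,c5).
row 5 has {2,5}; column 4 has {1,2,4,5} — only 3 is left for (r5,c4).
row 2 has {1,2}; column 3 has {4,5} — only 3 is left for (r2,c3).
row 4 has {1,4,5}; column 2 has {2} — only 3 is left for (r4,c2).
row 5 has {2,3,5}; column 3 has {3,4,5} — only 1 is left for (r5,c3).
row 1 has {4,5}; column 2 has {2,3} — only 1 is left for (r1,c2).
row 1 has {1,4,5}; column 3 has {1,3,4,5} — only 2 is left for (r1,c3).
row 2 has {1,2,3}; column 1 has {1,5} — only 4 is left for (r2,c1).
row 2 has {1,2,3,4}; column 2 has {1,2,3} — only 5 is left for (r2,c2).
row 4 has {1,3,4,5}; column 1 has {1,4,5} — only 2 is left for (r4,c1).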